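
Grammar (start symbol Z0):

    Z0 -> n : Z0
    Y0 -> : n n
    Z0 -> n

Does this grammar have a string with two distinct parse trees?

Unambiguous

Only Z0 is reachable from Z0; ignoring the rest: Right-recursive list with a separator: after each atom, whether the separator follows determines the rule. One parse per string.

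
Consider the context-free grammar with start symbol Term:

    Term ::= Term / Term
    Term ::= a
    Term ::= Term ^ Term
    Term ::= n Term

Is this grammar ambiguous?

Ambiguous

Witness: n a / a

Derivation 1: Term ⇒ Term / Term ⇒ n Term / Term ⇒ n a / Term ⇒ n a / a
Derivation 2: Term ⇒ n Term ⇒ n Term / Term ⇒ n a / Term ⇒ n a / a

Two distinct leftmost derivations for the same string.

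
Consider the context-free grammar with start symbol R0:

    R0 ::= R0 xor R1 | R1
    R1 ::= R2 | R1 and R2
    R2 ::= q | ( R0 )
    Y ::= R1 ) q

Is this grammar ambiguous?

Only R0, R1, R2 are reachable from R0; ignoring the rest: R0 → R0 xor R1 | R1  ;  R1 → R1 and R2 | R2  — a left-associative chain with R2 at the bottom. Each string factors uniquely by precedence.

Unambiguous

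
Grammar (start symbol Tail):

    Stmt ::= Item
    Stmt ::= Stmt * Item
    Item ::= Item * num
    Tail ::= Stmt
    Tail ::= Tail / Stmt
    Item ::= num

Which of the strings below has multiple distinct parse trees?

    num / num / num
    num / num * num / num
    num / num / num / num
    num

num / num * num / num

num / num / num: 1 tree
num / num * num / num: 2 trees
num / num / num / num: 1 tree
num: 1 tree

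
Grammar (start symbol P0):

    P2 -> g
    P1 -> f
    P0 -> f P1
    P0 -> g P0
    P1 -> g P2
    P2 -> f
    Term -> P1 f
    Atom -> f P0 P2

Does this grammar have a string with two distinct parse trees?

(Term, Atom are unreachable from P0, so their rules don't affect L(P0).) Each reachable nonterminal has at most one production per leading terminal, and all productions are right-linear; the derivation is determined token-by-token.

Unambiguous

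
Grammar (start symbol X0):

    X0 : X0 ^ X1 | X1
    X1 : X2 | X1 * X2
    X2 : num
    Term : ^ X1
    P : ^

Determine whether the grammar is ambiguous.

Unambiguous

Only X0, X1, X2 are reachable from X0; ignoring the rest: X0 → X0 ^ X1 | X1  ;  X1 → X1 * X2 | X2  — a left-associative chain with X2 at the bottom. Each string factors uniquely by precedence.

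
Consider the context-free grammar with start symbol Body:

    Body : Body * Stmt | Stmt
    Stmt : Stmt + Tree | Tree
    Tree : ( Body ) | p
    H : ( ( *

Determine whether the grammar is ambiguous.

Unambiguous

Only Body, Stmt, Tree are reachable from Body; ignoring the rest: Body → Body * Stmt | Stmt  ;  Stmt → Stmt + Tree | Tree  — a left-associative chain with Tree at the bottom. Each string factors uniquely by precedence.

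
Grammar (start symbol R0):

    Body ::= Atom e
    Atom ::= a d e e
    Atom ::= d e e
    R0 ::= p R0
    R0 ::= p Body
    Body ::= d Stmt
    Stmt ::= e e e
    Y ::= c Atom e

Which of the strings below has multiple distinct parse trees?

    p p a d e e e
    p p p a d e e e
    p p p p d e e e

p p a d e e e: 1 tree
p p p a d e e e: 1 tree
p p p p d e e e: 2 trees

p p p p d e e e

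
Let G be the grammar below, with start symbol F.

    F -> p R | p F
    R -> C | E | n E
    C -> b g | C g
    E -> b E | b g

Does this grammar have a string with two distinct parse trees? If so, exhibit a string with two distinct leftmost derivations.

Witness: p b g

Derivation 1: F ⇒ p R ⇒ p C ⇒ p b g
Derivation 2: F ⇒ p R ⇒ p E ⇒ p b g

Two distinct leftmost derivations for the same string.

Ambiguous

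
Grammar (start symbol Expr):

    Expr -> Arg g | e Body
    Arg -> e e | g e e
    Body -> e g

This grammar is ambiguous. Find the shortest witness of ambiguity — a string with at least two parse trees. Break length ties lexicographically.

e e g

length 3: e e g has 2 parse trees

Two derivations of e e g:
  Expr ⇒ Arg g ⇒ e e g
  Expr ⇒ e Body ⇒ e e g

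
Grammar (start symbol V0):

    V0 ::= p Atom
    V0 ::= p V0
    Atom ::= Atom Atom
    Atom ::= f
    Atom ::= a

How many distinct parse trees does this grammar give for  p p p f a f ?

2

Parse trees for p p p f a f:
  [V0 p [V0 p [V0 p [Atom [Atom f] [Atom [Atom a] [Atom f]]]]]]
  [V0 p [V0 p [V0 p [Atom [Atom [Atom f] [Atom a]] [Atom f]]]]]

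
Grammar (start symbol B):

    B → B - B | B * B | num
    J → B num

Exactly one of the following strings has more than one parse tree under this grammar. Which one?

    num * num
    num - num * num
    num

num - num * num

num * num: 1 tree
num - num * num: 2 trees
num: 1 tree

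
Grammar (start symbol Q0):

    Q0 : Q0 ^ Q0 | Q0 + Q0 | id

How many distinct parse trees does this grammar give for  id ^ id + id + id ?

Parse trees for id ^ id + id + id:
  [Q0 [Q0 id] ^ [Q0 [Q0 id] + [Q0 [Q0 id] + [Q0 id]]]]
  [Q0 [Q0 id] ^ [Q0 [Q0 [Q0 id] + [Q0 id]] + [Q0 id]]]
  [Q0 [Q0 [Q0 id] ^ [Q0 id]] + [Q0 [Q0 id] + [Q0 id]]]
  [Q0 [Q0 [Q0 id] ^ [Q0 [Q0 id] + [Q0 id]]] + [Q0 id]]
  [Q0 [Q0 [Q0 [Q0 id] ^ [Q0 id]] + [Q0 id]] + [Q0 id]]

5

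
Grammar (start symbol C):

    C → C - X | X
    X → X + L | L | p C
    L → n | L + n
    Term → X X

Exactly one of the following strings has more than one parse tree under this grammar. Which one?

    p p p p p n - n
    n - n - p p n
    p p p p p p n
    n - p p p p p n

p p p p p n - n

p p p p p n - n: 6 trees
n - n - p p n: 1 tree
p p p p p p n: 1 tree
n - p p p p p n: 1 tree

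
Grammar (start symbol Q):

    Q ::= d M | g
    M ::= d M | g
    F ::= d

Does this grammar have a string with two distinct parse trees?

Only Q, M are reachable from Q; ignoring the rest: Each reachable nonterminal has at most one production per leading terminal, and all productions are right-linear; the derivation is determined token-by-token.

Unambiguous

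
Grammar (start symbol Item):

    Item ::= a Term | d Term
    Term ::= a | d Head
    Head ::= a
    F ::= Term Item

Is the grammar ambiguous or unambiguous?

(F is unreachable from Item, so its rules don't affect L(Item).) Each reachable nonterminal has at most one production per leading terminal, and all productions are right-linear; the derivation is determined token-by-token.

Unambiguous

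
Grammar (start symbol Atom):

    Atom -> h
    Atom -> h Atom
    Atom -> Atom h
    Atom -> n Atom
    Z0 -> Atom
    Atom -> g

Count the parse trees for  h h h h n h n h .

Parse trees for h h h h n h n h:
  [Atom h [Atom h [Atom h [Atom h [Atom n [Atom h [Atom n [Atom h]]]]]]]]

1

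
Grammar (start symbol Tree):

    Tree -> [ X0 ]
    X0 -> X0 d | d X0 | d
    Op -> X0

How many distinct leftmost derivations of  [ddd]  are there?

4

Parse trees for [ddd]:
  [Tree [ [X0 [X0 [X0 d] d] d] ]]
  [Tree [ [X0 [X0 d [X0 d]] d] ]]
  [Tree [ [X0 d [X0 [X0 d] d]] ]]
  [Tree [ [X0 d [X0 d [X0 d]]] ]]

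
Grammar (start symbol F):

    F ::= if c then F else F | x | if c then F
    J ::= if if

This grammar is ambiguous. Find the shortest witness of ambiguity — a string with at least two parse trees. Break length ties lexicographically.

if c then if c then x else x

length 1: no string has ≥2 trees
length 4: no string has ≥2 trees
length 6: no string has ≥2 trees
length 7: no string has ≥2 trees
length 9: if c then if c then x else x has 2 parse trees

Two derivations of if c then if c then x else x:
  F ⇒ if c then F else F ⇒ if c then if c then F else F ⇒ if c then if c then x else F ⇒ if c then if c then x else x
  F ⇒ if c then F ⇒ if c then if c then F else F ⇒ if c then if c then x else F ⇒ if c then if c then x else x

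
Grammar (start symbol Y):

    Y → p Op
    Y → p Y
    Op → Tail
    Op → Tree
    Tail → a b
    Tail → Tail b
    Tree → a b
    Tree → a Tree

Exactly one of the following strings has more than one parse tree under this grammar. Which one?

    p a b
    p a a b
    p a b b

p a b: 2 trees
p a a b: 1 tree
p a b b: 1 tree

p a b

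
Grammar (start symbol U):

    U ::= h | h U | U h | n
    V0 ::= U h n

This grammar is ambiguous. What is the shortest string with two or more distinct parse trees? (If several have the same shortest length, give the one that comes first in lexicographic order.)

h h

length 1: no string has ≥2 trees
length 2: h h has 2 parse trees

Two derivations of h h:
  U ⇒ h U ⇒ h h
  U ⇒ U h ⇒ h h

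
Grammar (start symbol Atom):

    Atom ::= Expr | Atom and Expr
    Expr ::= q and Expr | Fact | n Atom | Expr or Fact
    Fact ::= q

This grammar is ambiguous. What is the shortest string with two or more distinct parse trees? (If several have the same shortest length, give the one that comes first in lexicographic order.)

length 1: no string has ≥2 trees
length 2: no string has ≥2 trees
length 3: q and q has 2 parse trees

Two derivations of q and q:
  Atom ⇒ Expr ⇒ q and Expr ⇒ q and Fact ⇒ q and q
  Atom ⇒ Atom and Expr ⇒ Expr and Expr ⇒ Fact and Expr ⇒ q and Expr ⇒ q and Fact ⇒ q and q

q and q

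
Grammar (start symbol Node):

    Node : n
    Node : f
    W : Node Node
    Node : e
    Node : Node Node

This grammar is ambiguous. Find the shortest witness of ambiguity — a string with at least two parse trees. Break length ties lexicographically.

length 1: no string has ≥2 trees
length 2: no string has ≥2 trees
length 3: e e e has 2 parse trees

Two derivations of e e e:
  Node ⇒ Node Node ⇒ e Node ⇒ e Node Node ⇒ e e Node ⇒ e e e
  Node ⇒ Node Node ⇒ Node Node Node ⇒ e Node Node ⇒ e e Node ⇒ e e e

e e e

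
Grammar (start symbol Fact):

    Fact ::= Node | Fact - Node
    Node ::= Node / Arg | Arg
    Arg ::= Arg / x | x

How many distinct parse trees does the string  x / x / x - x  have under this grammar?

4

Parse trees for x / x / x - x:
  [Fact [Fact [Node [Node [Arg x]] / [Arg [Arg x] / x]]] - [Node [Arg x]]]
  [Fact [Fact [Node [Node [Node [Arg x]] / [Arg x]] / [Arg x]]] - [Node [Arg x]]]
  [Fact [Fact [Node [Node [Arg [Arg x] / x]] / [Arg x]]] - [Node [Arg x]]]
  [Fact [Fact [Node [Arg [Arg [Arg x] / x] / x]]] - [Node [Arg x]]]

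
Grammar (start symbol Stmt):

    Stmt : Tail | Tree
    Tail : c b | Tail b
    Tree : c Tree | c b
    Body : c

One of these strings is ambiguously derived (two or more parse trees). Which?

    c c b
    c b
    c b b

c b

c c b: 1 tree
c b: 2 trees
c b b: 1 tree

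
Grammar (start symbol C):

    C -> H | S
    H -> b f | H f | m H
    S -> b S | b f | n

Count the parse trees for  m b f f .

2

Parse trees for m b f f:
  [C [H [H m [H b f]] f]]
  [C [H m [H [H b f] f]]]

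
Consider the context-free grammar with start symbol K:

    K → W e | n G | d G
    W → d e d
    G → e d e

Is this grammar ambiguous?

Ambiguous

Witness: d e d e

Derivation 1: K ⇒ W e ⇒ d e d e
Derivation 2: K ⇒ d G ⇒ d e d e

Two distinct leftmost derivations for the same string.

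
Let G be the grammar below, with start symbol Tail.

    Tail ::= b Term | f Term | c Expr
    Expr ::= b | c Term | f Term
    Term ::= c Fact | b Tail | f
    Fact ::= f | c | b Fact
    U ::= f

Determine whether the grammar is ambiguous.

Only Tail, Expr, Term, Fact are reachable from Tail; ignoring the rest: The reachable rules are right-linear with at most one rule per (nonterminal, next-terminal) pair. Each input token forces the next rule, so parsing is deterministic.

Unambiguous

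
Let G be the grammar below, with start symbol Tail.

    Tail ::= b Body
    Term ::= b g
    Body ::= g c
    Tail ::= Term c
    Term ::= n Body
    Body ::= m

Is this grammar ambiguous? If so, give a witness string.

Witness: b g c

Derivation 1: Tail ⇒ b Body ⇒ b g c
Derivation 2: Tail ⇒ Term c ⇒ b g c

Two distinct leftmost derivations for the same string.

Ambiguous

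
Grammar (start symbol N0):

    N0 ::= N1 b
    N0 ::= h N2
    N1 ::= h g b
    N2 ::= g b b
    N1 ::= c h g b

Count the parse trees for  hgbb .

2

Parse trees for hgbb:
  [N0 [N1 h g b] b]
  [N0 h [N2 g b b]]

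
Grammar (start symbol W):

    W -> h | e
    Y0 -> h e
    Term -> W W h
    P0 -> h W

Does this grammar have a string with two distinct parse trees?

Only W is reachable from W; ignoring the rest: Restricted to the reachable nonterminals, every rule has the form A → t or A → t B, and no two rules for the same A share a first terminal. The grammar encodes a DFA — one run per string.

Unambiguous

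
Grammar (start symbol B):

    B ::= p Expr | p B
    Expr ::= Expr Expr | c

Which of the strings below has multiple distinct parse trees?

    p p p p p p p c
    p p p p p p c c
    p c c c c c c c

p c c c c c c c

p p p p p p p c: 1 tree
p p p p p p c c: 1 tree
p c c c c c c c: 132 trees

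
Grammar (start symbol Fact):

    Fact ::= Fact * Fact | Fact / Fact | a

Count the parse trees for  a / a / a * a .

5

Parse trees for a / a / a * a:
  [Fact [Fact [Fact a] / [Fact [Fact a] / [Fact a]]] * [Fact a]]
  [Fact [Fact [Fact [Fact a] / [Fact a]] / [Fact a]] * [Fact a]]
  [Fact [Fact a] / [Fact [Fact [Fact a] / [Fact a]] * [Fact a]]]
  [Fact [Fact a] / [Fact [Fact a] / [Fact [Fact a] * [Fact a]]]]
  [Fact [Fact [Fact a] / [Fact a]] / [Fact [Fact a] * [Fact a]]]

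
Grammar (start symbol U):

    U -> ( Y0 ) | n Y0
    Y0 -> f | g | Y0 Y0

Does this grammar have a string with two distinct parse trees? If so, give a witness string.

Ambiguous

Witness: n f f f

Derivation 1: U ⇒ n Y0 ⇒ n Y0 Y0 ⇒ n f Y0 ⇒ n f Y0 Y0 ⇒ n f f Y0 ⇒ n f f f
Derivation 2: U ⇒ n Y0 ⇒ n Y0 Y0 ⇒ n Y0 Y0 Y0 ⇒ n f Y0 Y0 ⇒ n f f Y0 ⇒ n f f f

Two distinct leftmost derivations for the same string.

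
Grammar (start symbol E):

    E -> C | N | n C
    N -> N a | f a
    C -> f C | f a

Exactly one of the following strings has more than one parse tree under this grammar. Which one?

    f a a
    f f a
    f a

f a a: 1 tree
f f a: 1 tree
f a: 2 trees

f a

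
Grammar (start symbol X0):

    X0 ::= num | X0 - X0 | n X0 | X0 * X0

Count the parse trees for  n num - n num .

Parse trees for n num - n num:
  [X0 [X0 n [X0 num]] - [X0 n [X0 num]]]
  [X0 n [X0 [X0 num] - [X0 n [X0 num]]]]

2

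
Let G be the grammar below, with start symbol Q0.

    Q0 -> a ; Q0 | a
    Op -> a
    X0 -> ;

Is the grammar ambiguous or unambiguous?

Unambiguous

(Op, X0 are unreachable from Q0, so their rules don't affect L(Q0).) Right-recursive list with a separator: after each atom, whether the separator follows determines the rule. One parse per string.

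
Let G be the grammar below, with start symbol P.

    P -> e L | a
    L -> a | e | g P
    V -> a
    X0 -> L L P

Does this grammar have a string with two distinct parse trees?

(V, X0 are unreachable from P, so their rules don't affect L(P).) The reachable rules are right-linear with at most one rule per (nonterminal, next-terminal) pair. Each input token forces the next rule, so parsing is deterministic.

Unambiguous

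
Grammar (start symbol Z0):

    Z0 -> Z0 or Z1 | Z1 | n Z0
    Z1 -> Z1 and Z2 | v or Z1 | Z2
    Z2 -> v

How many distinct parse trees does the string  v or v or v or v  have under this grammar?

8

Parse trees for v or v or v or v:
  [Z0 [Z0 [Z1 [Z2 v]]] or [Z1 v or [Z1 v or [Z1 [Z2 v]]]]]
  [Z0 [Z0 [Z0 [Z1 [Z2 v]]] or [Z1 [Z2 v]]] or [Z1 v or [Z1 [Z2 v]]]]
  [Z0 [Z0 [Z1 v or [Z1 [Z2 v]]]] or [Z1 v or [Z1 [Z2 v]]]]
  [Z0 [Z0 [Z0 [Z1 [Z2 v]]] or [Z1 v or [Z1 [Z2 v]]]] or [Z1 [Z2 v]]]
  [Z0 [Z0 [Z0 [Z0 [Z1 [Z2 v]]] or [Z1 [Z2 v]]] or [Z1 [Z2 v]]] or [Z1 [Z2 v]]]
  [Z0 [Z0 [Z0 [Z1 v or [Z1 [Z2 v]]]] or [Z1 [Z2 v]]] or [Z1 [Z2 v]]]
  [Z0 [Z0 [Z1 v or [Z1 v or [Z1 [Z2 v]]]]] or [Z1 [Z2 v]]]
  [Z0 [Z1 v or [Z1 v or [Z1 v or [Z1 [Z2 v]]]]]]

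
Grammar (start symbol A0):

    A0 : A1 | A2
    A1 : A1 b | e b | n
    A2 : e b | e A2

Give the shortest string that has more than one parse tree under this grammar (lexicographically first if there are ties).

length 1: no string has ≥2 trees
length 2: e b has 2 parse trees

Two derivations of e b:
  A0 ⇒ A1 ⇒ e b
  A0 ⇒ A2 ⇒ e b

e b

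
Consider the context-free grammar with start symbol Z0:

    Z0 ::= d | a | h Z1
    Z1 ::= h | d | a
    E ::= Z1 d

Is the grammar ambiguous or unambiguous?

Only Z0, Z1 are reachable from Z0; ignoring the rest: The reachable rules are right-linear with at most one rule per (nonterminal, next-terminal) pair. Each input token forces the next rule, so parsing is deterministic.

Unambiguous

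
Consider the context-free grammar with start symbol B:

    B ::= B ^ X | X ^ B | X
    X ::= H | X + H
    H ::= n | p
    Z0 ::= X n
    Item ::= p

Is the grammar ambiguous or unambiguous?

Ambiguous

Witness: n ^ n

Derivation 1: B ⇒ B ^ X ⇒ X ^ X ⇒ H ^ X ⇒ n ^ X ⇒ n ^ H ⇒ n ^ n
Derivation 2: B ⇒ X ^ B ⇒ H ^ B ⇒ n ^ B ⇒ n ^ X ⇒ n ^ H ⇒ n ^ n

Two distinct leftmost derivations for the same string.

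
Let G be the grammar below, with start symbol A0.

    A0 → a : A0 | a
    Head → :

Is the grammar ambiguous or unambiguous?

Only A0 is reachable from A0; ignoring the rest: Right-recursive list with a separator: after each atom, whether the separator follows determines the rule. One parse per string.

Unambiguous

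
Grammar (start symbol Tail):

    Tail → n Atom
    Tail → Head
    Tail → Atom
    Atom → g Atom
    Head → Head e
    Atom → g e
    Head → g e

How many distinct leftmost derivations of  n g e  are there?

1

Parse trees for n g e:
  [Tail n [Atom g e]]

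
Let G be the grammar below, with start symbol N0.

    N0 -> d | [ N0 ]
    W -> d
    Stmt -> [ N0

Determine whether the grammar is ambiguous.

(W, Stmt are unreachable from N0, so their rules don't affect L(N0).) L(N0) is { openⁿ atom closeⁿ : n ≥ 0 }. The bracket depth fixes n, and the derivation is forced at every step.

Unambiguous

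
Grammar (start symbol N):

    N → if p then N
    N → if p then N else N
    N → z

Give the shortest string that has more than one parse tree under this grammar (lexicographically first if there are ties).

if p then if p then z else z

length 1: no string has ≥2 trees
length 4: no string has ≥2 trees
length 6: no string has ≥2 trees
length 7: no string has ≥2 trees
length 9: if p then if p then z else z has 2 parse trees

Two derivations of if p then if p then z else z:
  N ⇒ if p then N ⇒ if p then if p then N else N ⇒ if p then if p then z else N ⇒ if p then if p then z else z
  N ⇒ if p then N else N ⇒ if p then if p then N else N ⇒ if p then if p then z else N ⇒ if p then if p then z else z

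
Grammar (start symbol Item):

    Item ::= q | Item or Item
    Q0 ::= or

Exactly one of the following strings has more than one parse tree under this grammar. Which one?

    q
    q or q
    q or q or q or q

q or q or q or q

q: 1 tree
q or q: 1 tree
q or q or q or q: 5 trees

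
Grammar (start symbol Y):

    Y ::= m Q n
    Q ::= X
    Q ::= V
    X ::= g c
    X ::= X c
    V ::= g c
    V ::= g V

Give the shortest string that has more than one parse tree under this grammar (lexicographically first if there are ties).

length 4: m g c n has 2 parse trees

Two derivations of m g c n:
  Y ⇒ m Q n ⇒ m X n ⇒ m g c n
  Y ⇒ m Q n ⇒ m V n ⇒ m g c n

m g c n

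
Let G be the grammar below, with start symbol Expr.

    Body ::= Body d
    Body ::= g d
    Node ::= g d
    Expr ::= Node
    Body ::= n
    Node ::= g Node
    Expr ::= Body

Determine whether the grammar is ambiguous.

Ambiguous

Witness: g d

Derivation 1: Expr ⇒ Node ⇒ g d
Derivation 2: Expr ⇒ Body ⇒ g d

Two distinct leftmost derivations for the same string.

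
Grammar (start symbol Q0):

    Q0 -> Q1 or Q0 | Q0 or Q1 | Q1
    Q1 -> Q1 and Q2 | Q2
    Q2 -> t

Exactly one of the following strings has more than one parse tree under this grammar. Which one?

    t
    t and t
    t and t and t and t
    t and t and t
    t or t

t: 1 tree
t and t: 1 tree
t and t and t and t: 1 tree
t and t and t: 1 tree
t or t: 2 trees

t or t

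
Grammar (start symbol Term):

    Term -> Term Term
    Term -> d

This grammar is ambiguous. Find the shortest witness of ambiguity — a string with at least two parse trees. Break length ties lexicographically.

length 1: no string has ≥2 trees
length 2: no string has ≥2 trees
length 3: d d d has 2 parse trees

Two derivations of d d d:
  Term ⇒ Term Term ⇒ Term Term Term ⇒ d Term Term ⇒ d d Term ⇒ d d d
  Term ⇒ Term Term ⇒ d Term ⇒ d Term Term ⇒ d d Term ⇒ d d d

d d d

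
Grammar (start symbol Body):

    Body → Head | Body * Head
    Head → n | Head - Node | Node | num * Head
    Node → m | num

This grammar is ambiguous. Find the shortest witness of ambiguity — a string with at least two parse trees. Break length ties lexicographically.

length 1: no string has ≥2 trees
length 3: num * m has 2 parse trees

Two derivations of num * m:
  Body ⇒ Head ⇒ num * Head ⇒ num * Node ⇒ num * m
  Body ⇒ Body * Head ⇒ Head * Head ⇒ Node * Head ⇒ num * Head ⇒ num * Node ⇒ num * m

num * m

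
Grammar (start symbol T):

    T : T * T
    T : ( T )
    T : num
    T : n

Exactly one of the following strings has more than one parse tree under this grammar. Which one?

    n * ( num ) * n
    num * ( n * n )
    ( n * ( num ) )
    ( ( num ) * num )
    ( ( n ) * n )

n * ( num ) * n: 2 trees
num * ( n * n ): 1 tree
( n * ( num ) ): 1 tree
( ( num ) * num ): 1 tree
( ( n ) * n ): 1 tree

n * ( num ) * n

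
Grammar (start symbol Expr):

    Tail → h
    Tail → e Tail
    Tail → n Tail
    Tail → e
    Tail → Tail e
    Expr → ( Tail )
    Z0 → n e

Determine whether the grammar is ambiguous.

Witness: ( e e )

Derivation 1: Expr ⇒ ( Tail ) ⇒ ( e Tail ) ⇒ ( e e )
Derivation 2: Expr ⇒ ( Tail ) ⇒ ( Tail e ) ⇒ ( e e )

Two distinct leftmost derivations for the same string.

Ambiguous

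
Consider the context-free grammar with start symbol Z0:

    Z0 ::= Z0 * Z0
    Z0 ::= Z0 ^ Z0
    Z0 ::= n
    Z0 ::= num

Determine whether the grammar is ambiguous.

Ambiguous

Witness: n * n * n

Derivation 1: Z0 ⇒ Z0 * Z0 ⇒ Z0 * Z0 * Z0 ⇒ n * Z0 * Z0 ⇒ n * n * Z0 ⇒ n * n * n
Derivation 2: Z0 ⇒ Z0 * Z0 ⇒ n * Z0 ⇒ n * Z0 * Z0 ⇒ n * n * Z0 ⇒ n * n * n

Two distinct leftmost derivations for the same string.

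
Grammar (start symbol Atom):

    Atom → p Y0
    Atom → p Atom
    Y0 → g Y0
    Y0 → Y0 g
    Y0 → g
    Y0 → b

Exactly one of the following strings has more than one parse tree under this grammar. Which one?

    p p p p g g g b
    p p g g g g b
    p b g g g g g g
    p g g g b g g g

p p p p g g g b: 1 tree
p p g g g g b: 1 tree
p b g g g g g g: 1 tree
p g g g b g g g: 20 trees

p g g g b g g g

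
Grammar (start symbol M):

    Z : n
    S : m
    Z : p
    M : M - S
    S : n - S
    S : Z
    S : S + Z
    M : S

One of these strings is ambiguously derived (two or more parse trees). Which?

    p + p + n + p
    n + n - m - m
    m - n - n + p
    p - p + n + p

p + p + n + p: 1 tree
n + n - m - m: 1 tree
m - n - n + p: 3 trees
p - p + n + p: 1 tree

m - n - n + p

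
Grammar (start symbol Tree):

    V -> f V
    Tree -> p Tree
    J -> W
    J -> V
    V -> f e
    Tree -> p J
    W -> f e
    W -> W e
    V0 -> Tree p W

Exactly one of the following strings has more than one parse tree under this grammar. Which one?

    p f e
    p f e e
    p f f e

p f e

p f e: 2 trees
p f e e: 1 tree
p f f e: 1 tree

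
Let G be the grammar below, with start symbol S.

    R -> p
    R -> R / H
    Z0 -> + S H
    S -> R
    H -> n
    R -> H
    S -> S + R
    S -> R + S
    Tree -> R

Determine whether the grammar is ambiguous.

Witness: n + n

Derivation 1: S ⇒ S + R ⇒ R + R ⇒ H + R ⇒ n + R ⇒ n + H ⇒ n + n
Derivation 2: S ⇒ R + S ⇒ H + S ⇒ n + S ⇒ n + R ⇒ n + H ⇒ n + n

Two distinct leftmost derivations for the same string.

Ambiguous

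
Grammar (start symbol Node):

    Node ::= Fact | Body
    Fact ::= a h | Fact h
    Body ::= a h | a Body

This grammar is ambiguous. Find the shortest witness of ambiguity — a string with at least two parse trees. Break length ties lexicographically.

length 2: a h has 2 parse trees

Two derivations of a h:
  Node ⇒ Fact ⇒ a h
  Node ⇒ Body ⇒ a h

a h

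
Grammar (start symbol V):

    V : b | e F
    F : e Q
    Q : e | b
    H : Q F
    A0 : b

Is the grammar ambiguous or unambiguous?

(H, A0 are unreachable from V, so their rules don't affect L(V).) Restricted to the reachable nonterminals, every rule has the form A → t or A → t B, and no two rules for the same A share a first terminal. The grammar encodes a DFA — one run per string.

Unambiguous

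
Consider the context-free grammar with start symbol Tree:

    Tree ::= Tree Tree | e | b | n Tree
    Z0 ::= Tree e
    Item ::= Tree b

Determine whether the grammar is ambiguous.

Witness: b b b

Derivation 1: Tree ⇒ Tree Tree ⇒ Tree Tree Tree ⇒ b Tree Tree ⇒ b b Tree ⇒ b b b
Derivation 2: Tree ⇒ Tree Tree ⇒ b Tree ⇒ b Tree Tree ⇒ b b Tree ⇒ b b b

Two distinct leftmost derivations for the same string.

Ambiguous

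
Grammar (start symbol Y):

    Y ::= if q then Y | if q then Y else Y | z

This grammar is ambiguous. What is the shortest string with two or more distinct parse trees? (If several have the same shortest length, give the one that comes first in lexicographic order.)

if q then if q then z else z

length 1: no string has ≥2 trees
length 4: no string has ≥2 trees
length 6: no string has ≥2 trees
length 7: no string has ≥2 trees
length 9: if q then if q then z else z has 2 parse trees

Two derivations of if q then if q then z else z:
  Y ⇒ if q then Y ⇒ if q then if q then Y else Y ⇒ if q then if q then z else Y ⇒ if q then if q then z else z
  Y ⇒ if q then Y else Y ⇒ if q then if q then Y else Y ⇒ if q then if q then z else Y ⇒ if q then if q then z else z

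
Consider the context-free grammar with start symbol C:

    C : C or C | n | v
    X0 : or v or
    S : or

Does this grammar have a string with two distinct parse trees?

Witness: n or n or n

Derivation 1: C ⇒ C or C ⇒ C or C or C ⇒ n or C or C ⇒ n or n or C ⇒ n or n or n
Derivation 2: C ⇒ C or C ⇒ n or C ⇒ n or C or C ⇒ n or n or C ⇒ n or n or n

Two distinct leftmost derivations for the same string.

Ambiguous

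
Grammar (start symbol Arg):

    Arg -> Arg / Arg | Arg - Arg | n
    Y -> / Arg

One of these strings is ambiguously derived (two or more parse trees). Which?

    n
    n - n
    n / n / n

n: 1 tree
n - n: 1 tree
n / n / n: 2 trees

n / n / n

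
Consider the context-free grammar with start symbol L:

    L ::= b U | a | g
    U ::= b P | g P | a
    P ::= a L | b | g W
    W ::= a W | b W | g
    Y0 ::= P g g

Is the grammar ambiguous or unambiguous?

Only L, U, P, W are reachable from L; ignoring the rest: Each reachable nonterminal has at most one production per leading terminal, and all productions are right-linear; the derivation is determined token-by-token.

Unambiguous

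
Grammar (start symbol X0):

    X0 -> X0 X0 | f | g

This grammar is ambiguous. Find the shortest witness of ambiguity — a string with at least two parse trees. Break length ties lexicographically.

f f f

length 1: no string has ≥2 trees
length 2: no string has ≥2 trees
length 3: f f f has 2 parse trees

Two derivations of f f f:
  X0 ⇒ X0 X0 ⇒ X0 X0 X0 ⇒ f X0 X0 ⇒ f f X0 ⇒ f f f
  X0 ⇒ X0 X0 ⇒ f X0 ⇒ f X0 X0 ⇒ f f X0 ⇒ f f f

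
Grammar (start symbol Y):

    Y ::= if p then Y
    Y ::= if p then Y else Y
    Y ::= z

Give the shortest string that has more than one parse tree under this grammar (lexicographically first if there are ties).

length 1: no string has ≥2 trees
length 4: no string has ≥2 trees
length 6: no string has ≥2 trees
length 7: no string has ≥2 trees
length 9: if p then if p then z else z has 2 parse trees

Two derivations of if p then if p then z else z:
  Y ⇒ if p then Y ⇒ if p then if p then Y else Y ⇒ if p then if p then z else Y ⇒ if p then if p then z else z
  Y ⇒ if p then Y else Y ⇒ if p then if p then Y else Y ⇒ if p then if p then z else Y ⇒ if p then if p then z else z

if p then if p then z else z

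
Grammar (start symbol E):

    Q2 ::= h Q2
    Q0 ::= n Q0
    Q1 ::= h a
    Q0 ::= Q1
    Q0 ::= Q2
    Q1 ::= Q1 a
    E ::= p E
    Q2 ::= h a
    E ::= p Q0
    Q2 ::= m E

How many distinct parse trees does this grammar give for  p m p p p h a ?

2

Parse trees for p m p p p h a:
  [E p [Q0 [Q2 m [E p [E p [E p [Q0 [Q1 h a]]]]]]]]
  [E p [Q0 [Q2 m [E p [E p [E p [Q0 [Q2 h a]]]]]]]]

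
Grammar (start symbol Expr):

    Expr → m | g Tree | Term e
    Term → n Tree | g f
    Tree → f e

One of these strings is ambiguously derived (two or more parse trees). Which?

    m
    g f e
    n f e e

m: 1 tree
g f e: 2 trees
n f e e: 1 tree

g f e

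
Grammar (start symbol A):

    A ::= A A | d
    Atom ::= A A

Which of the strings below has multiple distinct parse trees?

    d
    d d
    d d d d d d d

d: 1 tree
d d: 1 tree
d d d d d d d: 132 trees

d d d d d d d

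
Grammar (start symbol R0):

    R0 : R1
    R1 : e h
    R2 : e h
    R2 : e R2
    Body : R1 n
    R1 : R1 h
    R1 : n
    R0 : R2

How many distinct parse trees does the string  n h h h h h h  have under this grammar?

Parse trees for n h h h h h h:
  [R0 [R1 [R1 [R1 [R1 [R1 [R1 [R1 n] h] h] h] h] h] h]]

1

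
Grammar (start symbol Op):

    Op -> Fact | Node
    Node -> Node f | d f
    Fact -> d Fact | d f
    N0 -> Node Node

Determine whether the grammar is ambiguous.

Witness: d f

Derivation 1: Op ⇒ Fact ⇒ d f
Derivation 2: Op ⇒ Node ⇒ d f

Two distinct leftmost derivations for the same string.

Ambiguous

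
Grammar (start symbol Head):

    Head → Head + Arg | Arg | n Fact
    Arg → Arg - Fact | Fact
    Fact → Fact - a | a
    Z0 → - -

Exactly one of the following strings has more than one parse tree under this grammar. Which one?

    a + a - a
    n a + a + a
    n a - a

a + a - a

a + a - a: 2 trees
n a + a + a: 1 tree
n a - a: 1 tree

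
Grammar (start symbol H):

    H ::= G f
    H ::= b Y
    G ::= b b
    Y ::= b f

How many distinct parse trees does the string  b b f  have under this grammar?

2

Parse trees for b b f:
  [H [G b b] f]
  [H b [Y b f]]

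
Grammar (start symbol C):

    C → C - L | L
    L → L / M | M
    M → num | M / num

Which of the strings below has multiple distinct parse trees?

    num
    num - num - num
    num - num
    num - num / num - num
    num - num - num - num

num - num / num - num

num: 1 tree
num - num - num: 1 tree
num - num: 1 tree
num - num / num - num: 2 trees
num - num - num - num: 1 tree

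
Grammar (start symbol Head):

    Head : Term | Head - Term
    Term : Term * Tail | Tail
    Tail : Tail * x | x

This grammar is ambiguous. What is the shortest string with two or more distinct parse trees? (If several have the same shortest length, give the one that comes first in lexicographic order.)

x * x

length 1: no string has ≥2 trees
length 3: x * x has 2 parse trees

Two derivations of x * x:
  Head ⇒ Term ⇒ Term * Tail ⇒ Tail * Tail ⇒ x * Tail ⇒ x * x
  Head ⇒ Term ⇒ Tail ⇒ Tail * x ⇒ x * x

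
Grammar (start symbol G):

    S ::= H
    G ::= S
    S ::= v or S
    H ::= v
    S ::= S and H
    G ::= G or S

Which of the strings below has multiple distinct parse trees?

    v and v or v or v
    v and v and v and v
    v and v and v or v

v and v or v or v

v and v or v or v: 2 trees
v and v and v and v: 1 tree
v and v and v or v: 1 tree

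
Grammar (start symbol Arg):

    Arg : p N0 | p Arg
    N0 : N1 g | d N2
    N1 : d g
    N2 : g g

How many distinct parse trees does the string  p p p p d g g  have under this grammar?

2

Parse trees for p p p p d g g:
  [Arg p [Arg p [Arg p [Arg p [N0 [N1 d g] g]]]]]
  [Arg p [Arg p [Arg p [Arg p [N0 d [N2 g g]]]]]]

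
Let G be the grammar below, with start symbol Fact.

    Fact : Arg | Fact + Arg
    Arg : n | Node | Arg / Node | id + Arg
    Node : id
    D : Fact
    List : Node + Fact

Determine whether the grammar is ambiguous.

Witness: id + id

Derivation 1: Fact ⇒ Arg ⇒ id + Arg ⇒ id + Node ⇒ id + id
Derivation 2: Fact ⇒ Fact + Arg ⇒ Arg + Arg ⇒ Node + Arg ⇒ id + Arg ⇒ id + Node ⇒ id + id

Two distinct leftmost derivations for the same string.

Ambiguous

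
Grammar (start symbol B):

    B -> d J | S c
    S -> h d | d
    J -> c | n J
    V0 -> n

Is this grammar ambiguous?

Witness: d c

Derivation 1: B ⇒ d J ⇒ d c
Derivation 2: B ⇒ S c ⇒ d c

Two distinct leftmost derivations for the same string.

Ambiguous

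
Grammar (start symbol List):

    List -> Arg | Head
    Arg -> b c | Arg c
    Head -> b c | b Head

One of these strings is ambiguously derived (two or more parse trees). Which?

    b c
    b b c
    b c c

b c: 2 trees
b b c: 1 tree
b c c: 1 tree

b c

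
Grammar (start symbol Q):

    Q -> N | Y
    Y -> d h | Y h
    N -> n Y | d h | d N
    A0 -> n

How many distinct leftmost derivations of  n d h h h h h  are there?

Parse trees for n d h h h h h:
  [Q [N n [Y [Y [Y [Y [Y d h] h] h] h] h]]]

1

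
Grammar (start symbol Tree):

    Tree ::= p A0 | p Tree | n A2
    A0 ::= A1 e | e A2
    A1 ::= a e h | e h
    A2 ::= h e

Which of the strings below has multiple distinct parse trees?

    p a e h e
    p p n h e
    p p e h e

p p e h e

p a e h e: 1 tree
p p n h e: 1 tree
p p e h e: 2 trees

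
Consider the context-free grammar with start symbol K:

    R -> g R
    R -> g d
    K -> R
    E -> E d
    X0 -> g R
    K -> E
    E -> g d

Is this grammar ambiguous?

Witness: g d

Derivation 1: K ⇒ R ⇒ g d
Derivation 2: K ⇒ E ⇒ g d

Two distinct leftmost derivations for the same string.

Ambiguous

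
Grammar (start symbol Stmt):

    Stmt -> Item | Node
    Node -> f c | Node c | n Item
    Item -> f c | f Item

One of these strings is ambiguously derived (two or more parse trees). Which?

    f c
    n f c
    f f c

f c: 2 trees
n f c: 1 tree
f f c: 1 tree

f c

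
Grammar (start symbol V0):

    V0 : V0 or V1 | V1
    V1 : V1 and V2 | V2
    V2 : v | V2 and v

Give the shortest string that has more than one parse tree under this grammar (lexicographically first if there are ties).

v and v

length 1: no string has ≥2 trees
length 3: v and v has 2 parse trees

Two derivations of v and v:
  V0 ⇒ V1 ⇒ V1 and V2 ⇒ V2 and V2 ⇒ v and V2 ⇒ v and v
  V0 ⇒ V1 ⇒ V2 ⇒ V2 and v ⇒ v and v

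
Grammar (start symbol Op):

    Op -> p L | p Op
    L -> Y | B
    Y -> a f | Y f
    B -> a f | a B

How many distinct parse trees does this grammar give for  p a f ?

Parse trees for p a f:
  [Op p [L [Y a f]]]
  [Op p [L [B a f]]]

2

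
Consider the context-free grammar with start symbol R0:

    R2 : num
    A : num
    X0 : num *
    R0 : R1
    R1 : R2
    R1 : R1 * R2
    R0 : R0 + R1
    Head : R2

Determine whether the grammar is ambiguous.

(A, X0, Head are unreachable from R0, so their rules don't affect L(R0).) R0 → R0 + R1 | R1  ;  R1 → R1 * R2 | R2  — a left-associative chain with R2 at the bottom. Each string factors uniquely by precedence.

Unambiguous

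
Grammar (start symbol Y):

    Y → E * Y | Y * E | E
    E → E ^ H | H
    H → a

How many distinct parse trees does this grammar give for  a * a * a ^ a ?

Parse trees for a * a * a ^ a:
  [Y [E [H a]] * [Y [E [H a]] * [Y [E [E [H a]] ^ [H a]]]]]
  [Y [E [H a]] * [Y [Y [E [H a]]] * [E [E [H a]] ^ [H a]]]]
  [Y [Y [E [H a]] * [Y [E [H a]]]] * [E [E [H a]] ^ [H a]]]
  [Y [Y [Y [E [H a]]] * [E [H a]]] * [E [E [H a]] ^ [H a]]]

4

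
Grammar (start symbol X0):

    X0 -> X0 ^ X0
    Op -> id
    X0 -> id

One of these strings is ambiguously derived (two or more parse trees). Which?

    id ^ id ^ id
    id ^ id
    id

id ^ id ^ id: 2 trees
id ^ id: 1 tree
id: 1 tree

id ^ id ^ id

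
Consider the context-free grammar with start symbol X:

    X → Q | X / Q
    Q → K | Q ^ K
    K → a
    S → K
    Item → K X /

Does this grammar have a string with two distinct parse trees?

Unambiguous

(S, Item are unreachable from X, so their rules don't affect L(X).) This is a standard precedence ladder (X over Q over K), with each level left-recursive on its own operator ('/' at X, '^' at Q). That structure is LR(1), hence unambiguous.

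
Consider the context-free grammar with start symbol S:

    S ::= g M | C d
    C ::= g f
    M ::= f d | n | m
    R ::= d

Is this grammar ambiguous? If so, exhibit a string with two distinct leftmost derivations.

Witness: g f d

Derivation 1: S ⇒ g M ⇒ g f d
Derivation 2: S ⇒ C d ⇒ g f d

Two distinct leftmost derivations for the same string.

Ambiguous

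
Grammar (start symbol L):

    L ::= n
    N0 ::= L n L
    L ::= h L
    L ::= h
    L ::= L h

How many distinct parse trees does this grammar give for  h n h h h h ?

Parse trees for h n h h h h:
  [L h [L [L [L [L [L n] h] h] h] h]]
  [L [L h [L [L [L [L n] h] h] h]] h]
  [L [L [L h [L [L [L n] h] h]] h] h]
  [L [L [L [L h [L [L n] h]] h] h] h]
  [L [L [L [L [L h [L n]] h] h] h] h]

5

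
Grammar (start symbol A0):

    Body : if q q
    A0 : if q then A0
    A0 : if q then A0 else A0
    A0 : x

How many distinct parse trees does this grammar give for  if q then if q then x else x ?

2

Parse trees for if q then if q then x else x:
  [A0 if q then [A0 if q then [A0 x] else [A0 x]]]
  [A0 if q then [A0 if q then [A0 x]] else [A0 x]]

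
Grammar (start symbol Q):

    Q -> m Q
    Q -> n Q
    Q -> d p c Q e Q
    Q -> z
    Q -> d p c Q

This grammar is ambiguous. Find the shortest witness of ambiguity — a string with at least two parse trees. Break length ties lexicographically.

length 1: no string has ≥2 trees
length 2: no string has ≥2 trees
length 3: no string has ≥2 trees
length 4: no string has ≥2 trees
length 5: no string has ≥2 trees
length 6: no string has ≥2 trees
length 7: no string has ≥2 trees
length 8: no string has ≥2 trees
length 9: d p c d p c z e z has 2 parse trees

Two derivations of d p c d p c z e z:
  Q ⇒ d p c Q e Q ⇒ d p c d p c Q e Q ⇒ d p c d p c z e Q ⇒ d p c d p c z e z
  Q ⇒ d p c Q ⇒ d p c d p c Q e Q ⇒ d p c d p c z e Q ⇒ d p c d p c z e z

d p c d p c z e z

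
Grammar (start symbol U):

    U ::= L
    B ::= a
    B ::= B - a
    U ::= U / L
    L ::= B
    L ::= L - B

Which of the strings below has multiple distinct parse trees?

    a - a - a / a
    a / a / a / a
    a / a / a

a - a - a / a: 4 trees
a / a / a / a: 1 tree
a / a / a: 1 tree

a - a - a / a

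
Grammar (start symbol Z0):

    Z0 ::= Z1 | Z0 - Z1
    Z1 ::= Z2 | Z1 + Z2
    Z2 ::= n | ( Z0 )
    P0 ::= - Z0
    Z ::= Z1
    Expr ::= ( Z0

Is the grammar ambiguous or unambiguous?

Unambiguous

(P0, Z, Expr are unreachable from Z0, so their rules don't affect L(Z0).) Z0 → Z0 - Z1 | Z1  ;  Z1 → Z1 + Z2 | Z2  — a left-associative chain with Z2 at the bottom. Each string factors uniquely by precedence.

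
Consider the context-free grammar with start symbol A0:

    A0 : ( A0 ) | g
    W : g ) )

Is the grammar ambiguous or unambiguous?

Only A0 is reachable from A0; ignoring the rest: L(A0) is { openⁿ atom closeⁿ : n ≥ 0 }. The bracket depth fixes n, and the derivation is forced at every step.

Unambiguous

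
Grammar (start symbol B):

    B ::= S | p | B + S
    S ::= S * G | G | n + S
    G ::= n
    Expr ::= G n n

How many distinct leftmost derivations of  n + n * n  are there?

3

Parse trees for n + n * n:
  [B [S [S n + [S [G n]]] * [G n]]]
  [B [S n + [S [S [G n]] * [G n]]]]
  [B [B [S [G n]]] + [S [S [G n]] * [G n]]]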